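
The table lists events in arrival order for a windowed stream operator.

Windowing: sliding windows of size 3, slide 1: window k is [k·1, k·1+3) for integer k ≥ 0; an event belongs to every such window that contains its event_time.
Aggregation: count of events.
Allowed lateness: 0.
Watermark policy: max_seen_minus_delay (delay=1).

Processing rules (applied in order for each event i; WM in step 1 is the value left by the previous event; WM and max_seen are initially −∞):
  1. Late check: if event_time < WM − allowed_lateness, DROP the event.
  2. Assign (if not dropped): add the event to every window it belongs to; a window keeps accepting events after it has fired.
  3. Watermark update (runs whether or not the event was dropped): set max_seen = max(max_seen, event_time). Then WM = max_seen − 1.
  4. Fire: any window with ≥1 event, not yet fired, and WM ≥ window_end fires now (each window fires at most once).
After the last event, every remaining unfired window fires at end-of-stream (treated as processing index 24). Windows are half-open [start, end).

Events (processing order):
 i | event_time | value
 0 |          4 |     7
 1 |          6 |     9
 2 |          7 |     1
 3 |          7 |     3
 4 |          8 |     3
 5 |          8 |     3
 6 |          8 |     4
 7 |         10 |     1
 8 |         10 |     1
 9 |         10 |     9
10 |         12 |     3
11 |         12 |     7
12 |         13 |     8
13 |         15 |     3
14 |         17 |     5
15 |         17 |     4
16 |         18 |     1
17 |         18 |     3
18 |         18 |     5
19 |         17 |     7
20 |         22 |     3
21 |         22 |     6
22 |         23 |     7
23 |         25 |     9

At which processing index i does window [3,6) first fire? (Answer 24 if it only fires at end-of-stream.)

2

i=0 t=4 v=7: → [4,7),[3,6),[2,5); WM=3
i=1 t=6 v=9: → [6,9),[5,8),[4,7); WM=5; [2,5) fires=1
i=2 t=7 v=1: → [7,10),[6,9),[5,8); WM=6; [3,6) fires=1
i=3 t=7 v=3: → [7,10),[6,9),[5,8); WM=6
i=4 t=8 v=3: → [8,11),[7,10),[6,9); WM=7; [4,7) fires=2
i=5 t=8 v=3: → [8,11),[7,10),[6,9); WM=7
i=6 t=8 v=4: → [8,11),[7,10),[6,9); WM=7
i=7 t=10 v=1: → [10,13),[9,12),[8,11); WM=9; [5,8) fires=3 [6,9) fires=6
i=8 t=10 v=1: → [10,13),[9,12),[8,11); WM=9
i=9 t=10 v=9: → [10,13),[9,12),[8,11); WM=9
i=10 t=12 v=3: → [12,15),[11,14),[10,13); WM=11; [7,10) fires=5 [8,11) fires=6
i=11 t=12 v=7: → [12,15),[11,14),[10,13); WM=11
i=12 t=13 v=8: → [13,16),[12,15),[11,14); WM=12; [9,12) fires=3
i=13 t=15 v=3: → [15,18),[14,17),[13,16); WM=14; [10,13) fires=5 [11,14) fires=3
i=14 t=17 v=5: → [17,20),[16,19),[15,18); WM=16; [12,15) fires=3 [13,16) fires=2
i=15 t=17 v=4: → [17,20),[16,19),[15,18); WM=16
i=16 t=18 v=1: → [18,21),[17,20),[16,19); WM=17; [14,17) fires=1
i=17 t=18 v=3: → [18,21),[17,20),[16,19); WM=17
i=18 t=18 v=5: → [18,21),[17,20),[16,19); WM=17
i=19 t=17 v=7: → [17,20),[16,19),[15,18); WM=17
i=20 t=22 v=3: → [22,25),[21,24),[20,23); WM=21; [15,18) fires=4 [16,19) fires=6 [17,20) fires=6 [18,21) fires=3
i=21 t=22 v=6: → [22,25),[21,24),[20,23); WM=21
i=22 t=23 v=7: → [23,26),[22,25),[21,24); WM=22
i=23 t=25 v=9: → [25,28),[24,27),[23,26); WM=24; [20,23) fires=2 [21,24) fires=3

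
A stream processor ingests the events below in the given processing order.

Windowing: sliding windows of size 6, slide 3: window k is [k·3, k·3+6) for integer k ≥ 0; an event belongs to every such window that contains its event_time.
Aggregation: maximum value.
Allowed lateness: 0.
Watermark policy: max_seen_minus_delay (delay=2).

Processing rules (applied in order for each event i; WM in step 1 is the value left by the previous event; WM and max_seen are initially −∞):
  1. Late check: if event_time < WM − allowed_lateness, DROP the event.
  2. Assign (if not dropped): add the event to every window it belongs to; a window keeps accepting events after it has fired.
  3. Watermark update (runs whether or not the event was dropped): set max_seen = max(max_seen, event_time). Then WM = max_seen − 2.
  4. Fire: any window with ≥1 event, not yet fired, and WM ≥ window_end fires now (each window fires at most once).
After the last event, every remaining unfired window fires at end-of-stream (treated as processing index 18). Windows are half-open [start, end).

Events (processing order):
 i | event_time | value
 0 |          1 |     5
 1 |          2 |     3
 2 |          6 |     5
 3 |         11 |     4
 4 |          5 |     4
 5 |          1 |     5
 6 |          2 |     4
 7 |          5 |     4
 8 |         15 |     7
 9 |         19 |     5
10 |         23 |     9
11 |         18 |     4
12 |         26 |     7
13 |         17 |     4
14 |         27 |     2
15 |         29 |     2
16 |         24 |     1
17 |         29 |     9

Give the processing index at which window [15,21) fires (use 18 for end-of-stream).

10

i=0 t=1 v=5: → [0,6); WM=-1
i=1 t=2 v=3: → [0,6); WM=0
i=2 t=6 v=5: → [6,12),[3,9); WM=4
i=3 t=11 v=4: → [9,15),[6,12); WM=9; [0,6) fires=5 [3,9) fires=5
i=4 t=5 v=4: DROP (t<9-0); WM=9
i=5 t=1 v=5: DROP (t<9-0); WM=9
i=6 t=2 v=4: DROP (t<9-0); WM=9
i=7 t=5 v=4: DROP (t<9-0); WM=9
i=8 t=15 v=7: → [15,21),[12,18); WM=13; [6,12) fires=5
i=9 t=19 v=5: → [18,24),[15,21); WM=17; [9,15) fires=4
i=10 t=23 v=9: → [21,27),[18,24); WM=21; [12,18) fires=7 [15,21) fires=7
i=11 t=18 v=4: DROP (t<21-0); WM=21
i=12 t=26 v=7: → [24,30),[21,27); WM=24; [18,24) fires=9
i=13 t=17 v=4: DROP (t<24-0); WM=24
i=14 t=27 v=2: → [27,33),[24,30); WM=25
i=15 t=29 v=2: → [27,33),[24,30); WM=27; [21,27) fires=9
i=16 t=24 v=1: DROP (t<27-0); WM=27
i=17 t=29 v=9: → [27,33),[24,30); WM=27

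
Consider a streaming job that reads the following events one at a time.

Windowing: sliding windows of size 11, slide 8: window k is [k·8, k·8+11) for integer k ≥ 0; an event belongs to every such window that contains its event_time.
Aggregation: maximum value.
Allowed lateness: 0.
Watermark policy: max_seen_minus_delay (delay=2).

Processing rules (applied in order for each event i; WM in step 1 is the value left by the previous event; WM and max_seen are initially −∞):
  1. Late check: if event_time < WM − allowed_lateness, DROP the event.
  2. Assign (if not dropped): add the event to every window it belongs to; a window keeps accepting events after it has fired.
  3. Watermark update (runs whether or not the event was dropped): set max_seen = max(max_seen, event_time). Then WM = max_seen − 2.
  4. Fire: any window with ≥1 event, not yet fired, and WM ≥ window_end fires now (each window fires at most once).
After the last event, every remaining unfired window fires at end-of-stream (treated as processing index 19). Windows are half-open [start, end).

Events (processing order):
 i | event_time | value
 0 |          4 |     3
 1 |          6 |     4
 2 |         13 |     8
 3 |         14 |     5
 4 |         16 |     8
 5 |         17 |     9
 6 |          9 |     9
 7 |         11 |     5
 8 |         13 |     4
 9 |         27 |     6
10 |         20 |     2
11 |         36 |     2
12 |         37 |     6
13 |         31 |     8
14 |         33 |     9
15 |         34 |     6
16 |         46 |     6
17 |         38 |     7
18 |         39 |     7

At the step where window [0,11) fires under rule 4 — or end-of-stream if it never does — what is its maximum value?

i=0 t=4 v=3: → [0,11); WM=2
i=1 t=6 v=4: → [0,11); WM=4
i=2 t=13 v=8: → [8,19); WM=11; [0,11) fires=4
i=3 t=14 v=5: → [8,19); WM=12
i=4 t=16 v=8: → [16,27),[8,19); WM=14
i=5 t=17 v=9: → [16,27),[8,19); WM=15
i=6 t=9 v=9: DROP (t<15-0); WM=15
i=7 t=11 v=5: DROP (t<15-0); WM=15
i=8 t=13 v=4: DROP (t<15-0); WM=15
i=9 t=27 v=6: → [24,35); WM=25; [8,19) fires=9
i=10 t=20 v=2: DROP (t<25-0); WM=25
i=11 t=36 v=2: → [32,43); WM=34; [16,27) fires=9
i=12 t=37 v=6: → [32,43); WM=35; [24,35) fires=6
i=13 t=31 v=8: DROP (t<35-0); WM=35
i=14 t=33 v=9: DROP (t<35-0); WM=35
i=15 t=34 v=6: DROP (t<35-0); WM=35
i=16 t=46 v=6: → [40,51); WM=44; [32,43) fires=6
i=17 t=38 v=7: DROP (t<44-0); WM=44
i=18 t=39 v=7: DROP (t<44-0); WM=44

4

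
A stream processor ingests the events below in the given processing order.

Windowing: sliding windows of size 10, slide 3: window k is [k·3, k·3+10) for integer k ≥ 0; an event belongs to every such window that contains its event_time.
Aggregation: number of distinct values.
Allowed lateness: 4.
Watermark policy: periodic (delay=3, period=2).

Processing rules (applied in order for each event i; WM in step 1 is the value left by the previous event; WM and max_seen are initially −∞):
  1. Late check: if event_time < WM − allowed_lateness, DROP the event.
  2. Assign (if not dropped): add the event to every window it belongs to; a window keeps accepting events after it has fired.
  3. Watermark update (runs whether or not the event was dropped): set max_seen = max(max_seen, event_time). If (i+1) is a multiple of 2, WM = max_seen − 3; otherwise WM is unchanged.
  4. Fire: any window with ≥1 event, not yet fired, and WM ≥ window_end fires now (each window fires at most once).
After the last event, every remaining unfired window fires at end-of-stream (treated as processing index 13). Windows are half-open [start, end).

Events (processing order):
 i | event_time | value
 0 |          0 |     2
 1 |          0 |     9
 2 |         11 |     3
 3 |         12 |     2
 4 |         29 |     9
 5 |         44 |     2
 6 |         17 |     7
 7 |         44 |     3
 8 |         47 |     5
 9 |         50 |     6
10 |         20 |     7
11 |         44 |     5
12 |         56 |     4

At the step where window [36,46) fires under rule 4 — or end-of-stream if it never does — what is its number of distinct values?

2

i=0 t=0 v=2: → [0,10); WM=−∞
i=1 t=0 v=9: → [0,10); WM=-3
i=2 t=11 v=3: → [9,19),[6,16),[3,13); WM=-3
i=3 t=12 v=2: → [12,22),[9,19),[6,16),[3,13); WM=9
i=4 t=29 v=9: → [27,37),[24,34),[21,31); WM=9
i=5 t=44 v=2: → [42,52),[39,49),[36,46); WM=41; [0,10) fires=2 [3,13) fires=2 [6,16) fires=2 [9,19) fires=2 [12,22) fires=1 [21,31) fires=1 [24,34) fires=1 [27,37) fires=1
i=6 t=17 v=7: DROP (t<41-4); WM=41
i=7 t=44 v=3: → [42,52),[39,49),[36,46); WM=41
i=8 t=47 v=5: → [45,55),[42,52),[39,49); WM=41
i=9 t=50 v=6: → [48,58),[45,55),[42,52); WM=47; [36,46) fires=2
i=10 t=20 v=7: DROP (t<47-4); WM=47
i=11 t=44 v=5: → [42,52),[39,49),[36,46); WM=47
i=12 t=56 v=4: → [54,64),[51,61),[48,58); WM=47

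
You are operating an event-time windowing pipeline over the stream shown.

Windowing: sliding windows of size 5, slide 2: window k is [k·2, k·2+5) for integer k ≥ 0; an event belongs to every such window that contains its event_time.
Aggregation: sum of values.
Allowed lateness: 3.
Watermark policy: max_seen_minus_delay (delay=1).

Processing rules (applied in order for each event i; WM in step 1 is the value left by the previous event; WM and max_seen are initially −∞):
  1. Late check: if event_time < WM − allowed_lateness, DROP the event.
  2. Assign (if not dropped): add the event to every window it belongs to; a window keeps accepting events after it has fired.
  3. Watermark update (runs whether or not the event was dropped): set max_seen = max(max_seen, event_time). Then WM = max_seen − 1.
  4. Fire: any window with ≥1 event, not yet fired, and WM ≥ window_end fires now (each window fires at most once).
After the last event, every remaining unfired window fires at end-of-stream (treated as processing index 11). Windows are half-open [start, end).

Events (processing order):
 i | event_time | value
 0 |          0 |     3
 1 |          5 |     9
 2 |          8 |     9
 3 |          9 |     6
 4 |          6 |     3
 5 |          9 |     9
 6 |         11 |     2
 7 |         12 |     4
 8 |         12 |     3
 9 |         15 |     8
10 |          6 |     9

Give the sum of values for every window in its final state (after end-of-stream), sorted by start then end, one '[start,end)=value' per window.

i=0 t=0 v=3: → [0,5); WM=-1
i=1 t=5 v=9: → [4,9),[2,7); WM=4
i=2 t=8 v=9: → [8,13),[6,11),[4,9); WM=7; [0,5) fires=3 [2,7) fires=9
i=3 t=9 v=6: → [8,13),[6,11); WM=8
i=4 t=6 v=3: → [6,11),[4,9),[2,7); WM=8
i=5 t=9 v=9: → [8,13),[6,11); WM=8
i=6 t=11 v=2: → [10,15),[8,13); WM=10; [4,9) fires=21
i=7 t=12 v=4: → [12,17),[10,15),[8,13); WM=11; [6,11) fires=27
i=8 t=12 v=3: → [12,17),[10,15),[8,13); WM=11
i=9 t=15 v=8: → [14,19),[12,17); WM=14; [8,13) fires=33
i=10 t=6 v=9: DROP (t<14-3); WM=14

[0,5)=3 [2,7)=12 [4,9)=21 [6,11)=27 [8,13)=33 [10,15)=9 [12,17)=15 [14,19)=8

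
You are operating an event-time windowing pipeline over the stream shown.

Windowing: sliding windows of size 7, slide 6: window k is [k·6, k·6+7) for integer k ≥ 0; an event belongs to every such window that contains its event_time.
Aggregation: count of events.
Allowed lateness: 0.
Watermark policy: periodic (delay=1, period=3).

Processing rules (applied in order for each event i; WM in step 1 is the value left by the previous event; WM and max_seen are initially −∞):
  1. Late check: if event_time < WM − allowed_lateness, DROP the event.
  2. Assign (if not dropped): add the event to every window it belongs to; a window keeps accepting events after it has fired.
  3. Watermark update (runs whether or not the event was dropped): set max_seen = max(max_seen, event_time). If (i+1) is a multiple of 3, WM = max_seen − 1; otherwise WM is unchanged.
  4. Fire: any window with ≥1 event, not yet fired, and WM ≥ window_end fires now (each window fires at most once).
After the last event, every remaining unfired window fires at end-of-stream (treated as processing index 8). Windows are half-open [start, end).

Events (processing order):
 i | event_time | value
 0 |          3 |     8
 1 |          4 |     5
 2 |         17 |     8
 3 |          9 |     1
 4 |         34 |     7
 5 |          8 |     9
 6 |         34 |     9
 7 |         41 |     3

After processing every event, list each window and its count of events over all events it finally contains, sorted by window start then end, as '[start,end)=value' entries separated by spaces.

i=0 t=3 v=8: → [0,7); WM=−∞
i=1 t=4 v=5: → [0,7); WM=−∞
i=2 t=17 v=8: → [12,19); WM=16; [0,7) fires=2
i=3 t=9 v=1: DROP (t<16-0); WM=16
i=4 t=34 v=7: → [30,37); WM=16
i=5 t=8 v=9: DROP (t<16-0); WM=33; [12,19) fires=1
i=6 t=34 v=9: → [30,37); WM=33
i=7 t=41 v=3: → [36,43); WM=33

[0,7)=2 [12,19)=1 [30,37)=2 [36,43)=1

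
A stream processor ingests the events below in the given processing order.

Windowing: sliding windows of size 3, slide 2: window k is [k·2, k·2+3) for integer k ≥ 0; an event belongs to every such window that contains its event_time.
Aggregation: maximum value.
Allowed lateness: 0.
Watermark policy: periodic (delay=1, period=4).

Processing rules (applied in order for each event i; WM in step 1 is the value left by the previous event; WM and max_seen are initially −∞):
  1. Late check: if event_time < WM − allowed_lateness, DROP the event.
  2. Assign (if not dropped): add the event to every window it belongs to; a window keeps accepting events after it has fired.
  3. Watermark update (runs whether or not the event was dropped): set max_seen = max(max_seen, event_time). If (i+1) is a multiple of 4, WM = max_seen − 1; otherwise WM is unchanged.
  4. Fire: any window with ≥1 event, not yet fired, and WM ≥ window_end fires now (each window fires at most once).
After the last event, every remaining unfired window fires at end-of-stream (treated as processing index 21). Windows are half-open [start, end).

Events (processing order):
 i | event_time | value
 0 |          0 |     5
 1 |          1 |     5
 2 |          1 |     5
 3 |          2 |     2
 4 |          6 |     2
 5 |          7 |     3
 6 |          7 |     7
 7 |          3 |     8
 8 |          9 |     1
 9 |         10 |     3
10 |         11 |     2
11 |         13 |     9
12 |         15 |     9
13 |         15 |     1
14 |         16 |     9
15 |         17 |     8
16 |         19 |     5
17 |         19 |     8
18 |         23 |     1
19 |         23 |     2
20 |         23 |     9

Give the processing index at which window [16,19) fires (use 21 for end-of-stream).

i=0 t=0 v=5: → [0,3); WM=−∞
i=1 t=1 v=5: → [0,3); WM=−∞
i=2 t=1 v=5: → [0,3); WM=−∞
i=3 t=2 v=2: → [2,5),[0,3); WM=1
i=4 t=6 v=2: → [6,9),[4,7); WM=1
i=5 t=7 v=3: → [6,9); WM=1
i=6 t=7 v=7: → [6,9); WM=1
i=7 t=3 v=8: → [2,5); WM=6; [0,3) fires=5 [2,5) fires=8
i=8 t=9 v=1: → [8,11); WM=6
i=9 t=10 v=3: → [10,13),[8,11); WM=6
i=10 t=11 v=2: → [10,13); WM=6
i=11 t=13 v=9: → [12,15); WM=12; [4,7) fires=2 [6,9) fires=7 [8,11) fires=3
i=12 t=15 v=9: → [14,17); WM=12
i=13 t=15 v=1: → [14,17); WM=12
i=14 t=16 v=9: → [16,19),[14,17); WM=12
i=15 t=17 v=8: → [16,19); WM=16; [10,13) fires=3 [12,15) fires=9
i=16 t=19 v=5: → [18,21); WM=16
i=17 t=19 v=8: → [18,21); WM=16
i=18 t=23 v=1: → [22,25); WM=16
i=19 t=23 v=2: → [22,25); WM=22; [14,17) fires=9 [16,19) fires=9 [18,21) fires=8
i=20 t=23 v=9: → [22,25); WM=22

19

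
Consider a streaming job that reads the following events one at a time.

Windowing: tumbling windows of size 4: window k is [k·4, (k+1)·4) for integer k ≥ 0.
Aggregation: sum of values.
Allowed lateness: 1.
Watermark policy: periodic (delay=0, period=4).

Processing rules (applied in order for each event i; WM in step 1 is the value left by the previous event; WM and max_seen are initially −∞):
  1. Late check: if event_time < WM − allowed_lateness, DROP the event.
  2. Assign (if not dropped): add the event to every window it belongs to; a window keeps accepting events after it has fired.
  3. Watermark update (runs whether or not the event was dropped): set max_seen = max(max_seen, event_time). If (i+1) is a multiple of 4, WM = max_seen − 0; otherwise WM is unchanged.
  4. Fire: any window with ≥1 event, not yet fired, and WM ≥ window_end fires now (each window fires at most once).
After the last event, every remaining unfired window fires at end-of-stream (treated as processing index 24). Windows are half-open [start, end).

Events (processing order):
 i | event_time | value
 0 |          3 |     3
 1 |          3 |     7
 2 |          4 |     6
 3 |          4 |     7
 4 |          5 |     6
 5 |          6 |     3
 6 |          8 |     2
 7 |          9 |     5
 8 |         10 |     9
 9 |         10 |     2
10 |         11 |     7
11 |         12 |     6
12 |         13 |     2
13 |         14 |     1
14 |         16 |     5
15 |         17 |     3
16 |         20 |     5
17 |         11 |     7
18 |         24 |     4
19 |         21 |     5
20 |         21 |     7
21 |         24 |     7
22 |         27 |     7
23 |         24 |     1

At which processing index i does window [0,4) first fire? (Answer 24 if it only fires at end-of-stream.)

i=0 t=3 v=3: → [0,4); WM=−∞
i=1 t=3 v=7: → [0,4); WM=−∞
i=2 t=4 v=6: → [4,8); WM=−∞
i=3 t=4 v=7: → [4,8); WM=4; [0,4) fires=10
i=4 t=5 v=6: → [4,8); WM=4
i=5 t=6 v=3: → [4,8); WM=4
i=6 t=8 v=2: → [8,12); WM=4
i=7 t=9 v=5: → [8,12); WM=9; [4,8) fires=22
i=8 t=10 v=9: → [8,12); WM=9
i=9 t=10 v=2: → [8,12); WM=9
i=10 t=11 v=7: → [8,12); WM=9
i=11 t=12 v=6: → [12,16); WM=12; [8,12) fires=25
i=12 t=13 v=2: → [12,16); WM=12
i=13 t=14 v=1: → [12,16); WM=12
i=14 t=16 v=5: → [16,20); WM=12
i=15 t=17 v=3: → [16,20); WM=17; [12,16) fires=9
i=16 t=20 v=5: → [20,24); WM=17
i=17 t=11 v=7: DROP (t<17-1); WM=17
i=18 t=24 v=4: → [24,28); WM=17
i=19 t=21 v=5: → [20,24); WM=24; [16,20) fires=8 [20,24) fires=10
i=20 t=21 v=7: DROP (t<24-1); WM=24
i=21 t=24 v=7: → [24,28); WM=24
i=22 t=27 v=7: → [24,28); WM=24
i=23 t=24 v=1: → [24,28); WM=27

3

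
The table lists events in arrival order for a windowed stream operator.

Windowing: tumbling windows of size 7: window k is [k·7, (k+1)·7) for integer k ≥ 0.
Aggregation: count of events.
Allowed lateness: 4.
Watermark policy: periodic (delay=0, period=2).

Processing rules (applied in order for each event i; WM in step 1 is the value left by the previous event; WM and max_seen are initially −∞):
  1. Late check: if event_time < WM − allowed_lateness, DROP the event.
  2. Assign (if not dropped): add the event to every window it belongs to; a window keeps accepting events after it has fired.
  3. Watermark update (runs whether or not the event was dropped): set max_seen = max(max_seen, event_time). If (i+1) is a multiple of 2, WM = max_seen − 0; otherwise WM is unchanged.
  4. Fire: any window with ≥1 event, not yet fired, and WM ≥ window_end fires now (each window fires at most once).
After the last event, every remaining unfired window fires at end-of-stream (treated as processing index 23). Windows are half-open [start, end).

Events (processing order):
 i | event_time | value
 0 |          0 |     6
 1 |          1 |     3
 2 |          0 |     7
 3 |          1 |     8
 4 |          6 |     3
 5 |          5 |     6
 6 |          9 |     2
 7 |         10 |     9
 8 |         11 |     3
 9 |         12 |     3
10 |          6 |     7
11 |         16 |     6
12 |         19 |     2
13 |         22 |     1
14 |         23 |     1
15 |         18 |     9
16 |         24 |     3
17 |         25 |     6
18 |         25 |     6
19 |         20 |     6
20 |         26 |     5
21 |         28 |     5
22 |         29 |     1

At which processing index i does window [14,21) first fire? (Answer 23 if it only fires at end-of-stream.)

i=0 t=0 v=6: → [0,7); WM=−∞
i=1 t=1 v=3: → [0,7); WM=1
i=2 t=0 v=7: → [0,7); WM=1
i=3 t=1 v=8: → [0,7); WM=1
i=4 t=6 v=3: → [0,7); WM=1
i=5 t=5 v=6: → [0,7); WM=6
i=6 t=9 v=2: → [7,14); WM=6
i=7 t=10 v=9: → [7,14); WM=10; [0,7) fires=6
i=8 t=11 v=3: → [7,14); WM=10
i=9 t=12 v=3: → [7,14); WM=12
i=10 t=6 v=7: DROP (t<12-4); WM=12
i=11 t=16 v=6: → [14,21); WM=16; [7,14) fires=4
i=12 t=19 v=2: → [14,21); WM=16
i=13 t=22 v=1: → [21,28); WM=22; [14,21) fires=2
i=14 t=23 v=1: → [21,28); WM=22
i=15 t=18 v=9: → [14,21); WM=23
i=16 t=24 v=3: → [21,28); WM=23
i=17 t=25 v=6: → [21,28); WM=25
i=18 t=25 v=6: → [21,28); WM=25
i=19 t=20 v=6: DROP (t<25-4); WM=25
i=20 t=26 v=5: → [21,28); WM=25
i=21 t=28 v=5: → [28,35); WM=28; [21,28) fires=6
i=22 t=29 v=1: → [28,35); WM=28

13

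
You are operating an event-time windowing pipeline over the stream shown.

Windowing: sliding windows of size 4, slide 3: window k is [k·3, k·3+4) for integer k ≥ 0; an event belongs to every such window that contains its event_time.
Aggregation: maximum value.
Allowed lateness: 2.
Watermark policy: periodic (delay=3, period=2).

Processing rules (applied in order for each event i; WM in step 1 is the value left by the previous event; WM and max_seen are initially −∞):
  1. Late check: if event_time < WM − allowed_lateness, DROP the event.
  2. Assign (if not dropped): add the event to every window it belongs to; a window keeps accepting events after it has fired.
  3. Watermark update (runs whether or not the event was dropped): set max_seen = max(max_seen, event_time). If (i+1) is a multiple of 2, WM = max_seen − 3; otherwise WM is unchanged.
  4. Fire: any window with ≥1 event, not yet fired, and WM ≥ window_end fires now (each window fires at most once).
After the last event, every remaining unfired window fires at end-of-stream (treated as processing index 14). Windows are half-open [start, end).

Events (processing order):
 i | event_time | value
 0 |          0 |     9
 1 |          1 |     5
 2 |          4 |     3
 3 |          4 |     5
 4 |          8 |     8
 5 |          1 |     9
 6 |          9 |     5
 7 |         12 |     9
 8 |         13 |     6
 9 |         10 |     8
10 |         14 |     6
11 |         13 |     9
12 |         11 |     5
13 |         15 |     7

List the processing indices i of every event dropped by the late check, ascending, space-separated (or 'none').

i=0 t=0 v=9: → [0,4); WM=−∞
i=1 t=1 v=5: → [0,4); WM=-2
i=2 t=4 v=3: → [3,7); WM=-2
i=3 t=4 v=5: → [3,7); WM=1
i=4 t=8 v=8: → [6,10); WM=1
i=5 t=1 v=9: → [0,4); WM=5; [0,4) fires=9
i=6 t=9 v=5: → [9,13),[6,10); WM=5
i=7 t=12 v=9: → [12,16),[9,13); WM=9; [3,7) fires=5
i=8 t=13 v=6: → [12,16); WM=9
i=9 t=10 v=8: → [9,13); WM=10; [6,10) fires=8
i=10 t=14 v=6: → [12,16); WM=10
i=11 t=13 v=9: → [12,16); WM=11
i=12 t=11 v=5: → [9,13); WM=11
i=13 t=15 v=7: → [15,19),[12,16); WM=12

none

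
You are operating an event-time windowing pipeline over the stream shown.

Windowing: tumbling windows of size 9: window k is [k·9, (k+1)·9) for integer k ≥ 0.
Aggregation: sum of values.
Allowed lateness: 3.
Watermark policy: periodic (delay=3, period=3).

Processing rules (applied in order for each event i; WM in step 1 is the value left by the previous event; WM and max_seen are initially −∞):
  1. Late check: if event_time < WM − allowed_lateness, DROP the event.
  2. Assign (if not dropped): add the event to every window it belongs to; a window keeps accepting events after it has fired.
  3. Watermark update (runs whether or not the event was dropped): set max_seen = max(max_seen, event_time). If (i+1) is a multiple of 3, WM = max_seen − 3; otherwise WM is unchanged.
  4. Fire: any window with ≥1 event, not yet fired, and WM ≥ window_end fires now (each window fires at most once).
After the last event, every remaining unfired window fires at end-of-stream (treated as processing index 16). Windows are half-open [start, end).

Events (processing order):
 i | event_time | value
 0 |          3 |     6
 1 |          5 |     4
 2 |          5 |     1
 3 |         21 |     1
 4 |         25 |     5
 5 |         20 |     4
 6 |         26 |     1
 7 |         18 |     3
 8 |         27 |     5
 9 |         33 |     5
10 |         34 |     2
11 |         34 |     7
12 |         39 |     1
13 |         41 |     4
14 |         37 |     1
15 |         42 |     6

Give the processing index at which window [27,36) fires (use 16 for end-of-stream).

14

i=0 t=3 v=6: → [0,9); WM=−∞
i=1 t=5 v=4: → [0,9); WM=−∞
i=2 t=5 v=1: → [0,9); WM=2
i=3 t=21 v=1: → [18,27); WM=2
i=4 t=25 v=5: → [18,27); WM=2
i=5 t=20 v=4: → [18,27); WM=22; [0,9) fires=11
i=6 t=26 v=1: → [18,27); WM=22
i=7 t=18 v=3: DROP (t<22-3); WM=22
i=8 t=27 v=5: → [27,36); WM=24
i=9 t=33 v=5: → [27,36); WM=24
i=10 t=34 v=2: → [27,36); WM=24
i=11 t=34 v=7: → [27,36); WM=31; [18,27) fires=11
i=12 t=39 v=1: → [36,45); WM=31
i=13 t=41 v=4: → [36,45); WM=31
i=14 t=37 v=1: → [36,45); WM=38; [27,36) fires=19
i=15 t=42 v=6: → [36,45); WM=38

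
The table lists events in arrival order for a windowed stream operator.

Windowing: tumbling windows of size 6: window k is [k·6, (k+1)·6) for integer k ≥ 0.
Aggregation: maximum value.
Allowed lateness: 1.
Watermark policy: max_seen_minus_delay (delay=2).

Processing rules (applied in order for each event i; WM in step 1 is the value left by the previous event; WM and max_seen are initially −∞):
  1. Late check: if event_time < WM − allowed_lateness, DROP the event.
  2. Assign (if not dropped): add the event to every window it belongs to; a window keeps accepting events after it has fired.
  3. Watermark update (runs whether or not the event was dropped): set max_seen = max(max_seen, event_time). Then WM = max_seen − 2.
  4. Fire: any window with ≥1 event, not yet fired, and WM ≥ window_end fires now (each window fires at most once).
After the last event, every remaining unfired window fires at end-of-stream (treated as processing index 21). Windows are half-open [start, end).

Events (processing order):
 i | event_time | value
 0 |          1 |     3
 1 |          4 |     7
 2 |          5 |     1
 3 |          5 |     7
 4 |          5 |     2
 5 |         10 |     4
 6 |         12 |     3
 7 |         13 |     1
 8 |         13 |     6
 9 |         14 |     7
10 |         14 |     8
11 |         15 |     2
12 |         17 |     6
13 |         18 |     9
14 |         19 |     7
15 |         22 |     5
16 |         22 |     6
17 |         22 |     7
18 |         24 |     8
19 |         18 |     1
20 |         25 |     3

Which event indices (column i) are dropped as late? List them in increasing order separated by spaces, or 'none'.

19

i=0 t=1 v=3: → [0,6); WM=-1
i=1 t=4 v=7: → [0,6); WM=2
i=2 t=5 v=1: → [0,6); WM=3
i=3 t=5 v=7: → [0,6); WM=3
i=4 t=5 v=2: → [0,6); WM=3
i=5 t=10 v=4: → [6,12); WM=8; [0,6) fires=7
i=6 t=12 v=3: → [12,18); WM=10
i=7 t=13 v=1: → [12,18); WM=11
i=8 t=13 v=6: → [12,18); WM=11
i=9 t=14 v=7: → [12,18); WM=12; [6,12) fires=4
i=10 t=14 v=8: → [12,18); WM=12
i=11 t=15 v=2: → [12,18); WM=13
i=12 t=17 v=6: → [12,18); WM=15
i=13 t=18 v=9: → [18,24); WM=16
i=14 t=19 v=7: → [18,24); WM=17
i=15 t=22 v=5: → [18,24); WM=20; [12,18) fires=8
i=16 t=22 v=6: → [18,24); WM=20
i=17 t=22 v=7: → [18,24); WM=20
i=18 t=24 v=8: → [24,30); WM=22
i=19 t=18 v=1: DROP (t<22-1); WM=22
i=20 t=25 v=3: → [24,30); WM=23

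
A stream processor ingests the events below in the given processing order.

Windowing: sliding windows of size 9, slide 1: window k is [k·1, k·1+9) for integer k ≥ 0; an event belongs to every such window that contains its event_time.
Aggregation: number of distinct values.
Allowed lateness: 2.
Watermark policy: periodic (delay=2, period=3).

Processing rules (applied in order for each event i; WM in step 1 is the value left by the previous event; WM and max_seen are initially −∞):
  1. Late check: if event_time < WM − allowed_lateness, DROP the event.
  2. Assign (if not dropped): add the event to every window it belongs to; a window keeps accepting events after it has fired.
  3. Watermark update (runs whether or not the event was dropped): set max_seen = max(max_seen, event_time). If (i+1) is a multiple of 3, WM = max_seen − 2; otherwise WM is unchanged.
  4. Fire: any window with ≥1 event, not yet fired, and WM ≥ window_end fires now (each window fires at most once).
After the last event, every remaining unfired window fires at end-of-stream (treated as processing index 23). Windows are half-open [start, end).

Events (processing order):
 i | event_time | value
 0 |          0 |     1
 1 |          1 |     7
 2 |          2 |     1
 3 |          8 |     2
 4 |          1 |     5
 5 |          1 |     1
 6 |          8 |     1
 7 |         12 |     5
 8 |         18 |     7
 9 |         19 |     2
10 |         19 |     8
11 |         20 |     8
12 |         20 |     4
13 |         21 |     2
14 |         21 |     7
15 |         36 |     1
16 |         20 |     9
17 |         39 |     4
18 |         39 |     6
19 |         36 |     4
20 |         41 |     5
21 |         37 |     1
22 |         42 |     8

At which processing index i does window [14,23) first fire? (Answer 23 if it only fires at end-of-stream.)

i=0 t=0 v=1: → [0,9); WM=−∞
i=1 t=1 v=7: → [1,10),[0,9); WM=−∞
i=2 t=2 v=1: → [2,11),[1,10),[0,9); WM=0
i=3 t=8 v=2: → [8,17),[7,16),[6,15),[5,14),[4,13),[3,12),[2,11),[1,10),[0,9); WM=0
i=4 t=1 v=5: → [1,10),[0,9); WM=0
i=5 t=1 v=1: → [1,10),[0,9); WM=6
i=6 t=8 v=1: → [8,17),[7,16),[6,15),[5,14),[4,13),[3,12),[2,11),[1,10),[0,9); WM=6
i=7 t=12 v=5: → [12,21),[11,20),[10,19),[9,18),[8,17),[7,16),[6,15),[5,14),[4,13); WM=6
i=8 t=18 v=7: → [18,27),[17,26),[16,25),[15,24),[14,23),[13,22),[12,21),[11,20),[10,19); WM=16; [0,9) fires=4 [1,10) fires=4 [2,11) fires=2 [3,12) fires=2 [4,13) fires=3 [5,14) fires=3 [6,15) fires=3 [7,16) fires=3
i=9 t=19 v=2: → [19,28),[18,27),[17,26),[16,25),[15,24),[14,23),[13,22),[12,21),[11,20); WM=16
i=10 t=19 v=8: → [19,28),[18,27),[17,26),[16,25),[15,24),[14,23),[13,22),[12,21),[11,20); WM=16
i=11 t=20 v=8: → [20,29),[19,28),[18,27),[17,26),[16,25),[15,24),[14,23),[13,22),[12,21); WM=18; [8,17) fires=3 [9,18) fires=1
i=12 t=20 v=4: → [20,29),[19,28),[18,27),[17,26),[16,25),[15,24),[14,23),[13,22),[12,21); WM=18
i=13 t=21 v=2: → [21,30),[20,29),[19,28),[18,27),[17,26),[16,25),[15,24),[14,23),[13,22); WM=18
i=14 t=21 v=7: → [21,30),[20,29),[19,28),[18,27),[17,26),[16,25),[15,24),[14,23),[13,22); WM=19; [10,19) fires=2
i=15 t=36 v=1: → [36,45),[35,44),[34,43),[33,42),[32,41),[31,40),[30,39),[29,38),[28,37); WM=19
i=16 t=20 v=9: → [20,29),[19,28),[18,27),[17,26),[16,25),[15,24),[14,23),[13,22),[12,21); WM=19
i=17 t=39 v=4: → [39,48),[38,47),[37,46),[36,45),[35,44),[34,43),[33,42),[32,41),[31,40); WM=37; [11,20) fires=4 [12,21) fires=6 [13,22) fires=5 [14,23) fires=5 [15,24) fires=5 [16,25) fires=5 [17,26) fires=5 [18,27) fires=5 [19,28) fires=5 [20,29) fires=5 [21,30) fires=2 [28,37) fires=1
i=18 t=39 v=6: → [39,48),[38,47),[37,46),[36,45),[35,44),[34,43),[33,42),[32,41),[31,40); WM=37
i=19 t=36 v=4: → [36,45),[35,44),[34,43),[33,42),[32,41),[31,40),[30,39),[29,38),[28,37); WM=37
i=20 t=41 v=5: → [41,50),[40,49),[39,48),[38,47),[37,46),[36,45),[35,44),[34,43),[33,42); WM=39; [29,38) fires=2 [30,39) fires=2
i=21 t=37 v=1: → [37,46),[36,45),[35,44),[34,43),[33,42),[32,41),[31,40),[30,39),[29,38); WM=39
i=22 t=42 v=8: → [42,51),[41,50),[40,49),[39,48),[38,47),[37,46),[36,45),[35,44),[34,43); WM=39

17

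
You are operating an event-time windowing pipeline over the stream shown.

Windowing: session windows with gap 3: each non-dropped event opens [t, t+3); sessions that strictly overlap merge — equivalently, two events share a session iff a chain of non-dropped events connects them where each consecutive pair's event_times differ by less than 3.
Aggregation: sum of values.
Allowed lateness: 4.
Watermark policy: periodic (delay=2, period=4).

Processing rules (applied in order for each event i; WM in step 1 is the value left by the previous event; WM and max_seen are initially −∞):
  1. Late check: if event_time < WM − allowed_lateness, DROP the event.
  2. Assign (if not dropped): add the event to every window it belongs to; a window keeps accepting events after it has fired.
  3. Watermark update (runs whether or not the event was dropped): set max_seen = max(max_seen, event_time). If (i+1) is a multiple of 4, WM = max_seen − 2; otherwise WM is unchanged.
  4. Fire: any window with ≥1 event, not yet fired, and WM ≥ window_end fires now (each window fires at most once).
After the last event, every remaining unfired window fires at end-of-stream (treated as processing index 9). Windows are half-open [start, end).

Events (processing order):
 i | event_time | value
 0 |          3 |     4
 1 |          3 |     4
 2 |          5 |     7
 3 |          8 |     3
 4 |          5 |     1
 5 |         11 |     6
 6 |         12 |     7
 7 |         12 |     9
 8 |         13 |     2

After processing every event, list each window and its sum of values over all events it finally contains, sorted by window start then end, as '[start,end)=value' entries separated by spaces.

[3,8)=16 [8,11)=3 [11,16)=24

i=0 t=3 v=4: → [3,6); WM=−∞
i=1 t=3 v=4: → [3,6); WM=−∞
i=2 t=5 v=7: → [3,8); WM=−∞
i=3 t=8 v=3: → [8,11); WM=6
i=4 t=5 v=1: → [3,8); WM=6
i=5 t=11 v=6: → [11,14); WM=6
i=6 t=12 v=7: → [11,15); WM=6
i=7 t=12 v=9: → [11,15); WM=10
i=8 t=13 v=2: → [11,16); WM=10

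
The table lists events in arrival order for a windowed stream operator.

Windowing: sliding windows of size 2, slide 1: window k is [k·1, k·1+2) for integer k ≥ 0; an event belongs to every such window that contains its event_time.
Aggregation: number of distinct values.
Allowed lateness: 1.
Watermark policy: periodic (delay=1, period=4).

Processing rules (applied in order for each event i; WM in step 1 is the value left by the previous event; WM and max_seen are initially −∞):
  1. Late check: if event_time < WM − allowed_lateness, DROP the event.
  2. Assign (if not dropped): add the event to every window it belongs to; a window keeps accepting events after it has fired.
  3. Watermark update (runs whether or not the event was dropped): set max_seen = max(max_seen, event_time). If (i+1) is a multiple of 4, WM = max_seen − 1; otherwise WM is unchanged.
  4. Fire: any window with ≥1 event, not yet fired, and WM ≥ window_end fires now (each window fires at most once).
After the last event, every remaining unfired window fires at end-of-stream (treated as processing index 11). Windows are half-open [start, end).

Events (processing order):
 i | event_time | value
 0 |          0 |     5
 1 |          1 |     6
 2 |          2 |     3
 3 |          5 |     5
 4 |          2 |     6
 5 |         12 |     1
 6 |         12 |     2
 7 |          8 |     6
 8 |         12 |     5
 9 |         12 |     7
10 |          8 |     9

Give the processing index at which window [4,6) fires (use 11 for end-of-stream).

i=0 t=0 v=5: → [0,2); WM=−∞
i=1 t=1 v=6: → [1,3),[0,2); WM=−∞
i=2 t=2 v=3: → [2,4),[1,3); WM=−∞
i=3 t=5 v=5: → [5,7),[4,6); WM=4; [0,2) fires=2 [1,3) fires=2 [2,4) fires=1
i=4 t=2 v=6: DROP (t<4-1); WM=4
i=5 t=12 v=1: → [12,14),[11,13); WM=4
i=6 t=12 v=2: → [12,14),[11,13); WM=4
i=7 t=8 v=6: → [8,10),[7,9); WM=11; [4,6) fires=1 [5,7) fires=1 [7,9) fires=1 [8,10) fires=1
i=8 t=12 v=5: → [12,14),[11,13); WM=11
i=9 t=12 v=7: → [12,14),[11,13); WM=11
i=10 t=8 v=9: DROP (t<11-1); WM=11

7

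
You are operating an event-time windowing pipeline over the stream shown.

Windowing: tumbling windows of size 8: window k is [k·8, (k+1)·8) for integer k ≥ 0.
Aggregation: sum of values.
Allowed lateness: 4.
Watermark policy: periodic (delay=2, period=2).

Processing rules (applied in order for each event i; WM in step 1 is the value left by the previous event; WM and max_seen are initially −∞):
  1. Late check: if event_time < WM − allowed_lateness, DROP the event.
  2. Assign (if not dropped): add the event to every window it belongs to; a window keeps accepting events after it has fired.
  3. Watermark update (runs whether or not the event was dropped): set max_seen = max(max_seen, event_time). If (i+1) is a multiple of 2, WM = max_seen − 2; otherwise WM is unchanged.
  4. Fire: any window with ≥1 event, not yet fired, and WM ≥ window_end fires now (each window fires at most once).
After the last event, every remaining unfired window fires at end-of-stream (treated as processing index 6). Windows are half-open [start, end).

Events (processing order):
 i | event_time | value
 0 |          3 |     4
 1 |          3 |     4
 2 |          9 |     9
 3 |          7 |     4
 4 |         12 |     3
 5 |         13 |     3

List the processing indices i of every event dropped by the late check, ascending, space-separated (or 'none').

i=0 t=3 v=4: → [0,8); WM=−∞
i=1 t=3 v=4: → [0,8); WM=1
i=2 t=9 v=9: → [8,16); WM=1
i=3 t=7 v=4: → [0,8); WM=7
i=4 t=12 v=3: → [8,16); WM=7
i=5 t=13 v=3: → [8,16); WM=11; [0,8) fires=12

none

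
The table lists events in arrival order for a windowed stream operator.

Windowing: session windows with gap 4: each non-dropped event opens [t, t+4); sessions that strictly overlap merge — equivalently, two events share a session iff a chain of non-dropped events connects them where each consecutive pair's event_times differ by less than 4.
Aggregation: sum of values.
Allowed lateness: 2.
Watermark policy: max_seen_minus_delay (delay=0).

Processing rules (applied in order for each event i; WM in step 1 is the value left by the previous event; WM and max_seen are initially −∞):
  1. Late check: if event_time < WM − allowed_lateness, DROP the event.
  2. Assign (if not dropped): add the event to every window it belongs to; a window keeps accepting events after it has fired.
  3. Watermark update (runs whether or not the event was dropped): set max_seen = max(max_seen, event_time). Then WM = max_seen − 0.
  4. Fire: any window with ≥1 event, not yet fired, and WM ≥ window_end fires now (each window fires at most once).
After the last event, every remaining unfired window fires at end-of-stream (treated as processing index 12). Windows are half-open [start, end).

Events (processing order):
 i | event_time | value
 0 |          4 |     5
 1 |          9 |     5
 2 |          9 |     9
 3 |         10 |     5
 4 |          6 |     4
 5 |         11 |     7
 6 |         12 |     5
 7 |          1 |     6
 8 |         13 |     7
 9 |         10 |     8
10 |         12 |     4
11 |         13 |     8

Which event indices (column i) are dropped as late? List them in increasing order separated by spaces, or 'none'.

i=0 t=4 v=5: → [4,8); WM=4
i=1 t=9 v=5: → [9,13); WM=9
i=2 t=9 v=9: → [9,13); WM=9
i=3 t=10 v=5: → [9,14); WM=10
i=4 t=6 v=4: DROP (t<10-2); WM=10
i=5 t=11 v=7: → [9,15); WM=11
i=6 t=12 v=5: → [9,16); WM=12
i=7 t=1 v=6: DROP (t<12-2); WM=12
i=8 t=13 v=7: → [9,17); WM=13
i=9 t=10 v=8: DROP (t<13-2); WM=13
i=10 t=12 v=4: → [9,17); WM=13
i=11 t=13 v=8: → [9,17); WM=13

4 7 9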